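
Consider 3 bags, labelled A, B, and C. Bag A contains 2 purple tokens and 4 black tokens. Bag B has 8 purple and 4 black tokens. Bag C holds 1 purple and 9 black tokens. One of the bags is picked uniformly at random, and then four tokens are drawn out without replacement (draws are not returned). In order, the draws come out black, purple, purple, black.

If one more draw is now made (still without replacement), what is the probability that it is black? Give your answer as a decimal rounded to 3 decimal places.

The likelihood of the observed sequence under each hypothesis: P(data | bag A) = (4/6)(2/5)(1/4)(3/3) = 0.066667; P(data | bag B) = (4/12)(8/11)(7/10)(3/9) = 0.056566; P(data | bag C) = (9/10)(1/9)(0/8) = 0.
Weighting by the prior gives 1/3 · 0.066667 = 0.022222, 1/3 · 0.056566 = 0.018855, 1/3 · 0 = 0; with total 0.041077.
Dividing through by the total gives posterior P(bag A | data) = 0.54098, P(bag B | data) = 0.45902, P(bag C | data) = 0.
The predictive probability is P(black next | data) = (1)(0.54098) + (1/4)(0.45902) = 0.65574.

0.656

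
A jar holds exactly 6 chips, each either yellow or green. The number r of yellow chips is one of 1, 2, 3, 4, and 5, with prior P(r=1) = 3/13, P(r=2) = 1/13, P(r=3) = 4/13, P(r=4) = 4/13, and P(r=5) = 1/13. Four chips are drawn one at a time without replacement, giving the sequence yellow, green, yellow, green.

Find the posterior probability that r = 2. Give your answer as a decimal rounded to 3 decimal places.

For each hypothesis, P(data | H) works out to: P(data | r = 1) = (1/6)(5/5)(0/4) = 0; P(data | r = 2) = (2/6)(4/5)(1/4)(3/3) = 1/15; P(data | r = 3) = (3/6)(3/5)(2/4)(2/3) = 1/10; P(data | r = 4) = (4/6)(2/5)(3/4)(1/3) = 1/15; P(data | r = 5) = (5/6)(1/5)(4/4)(0/3) = 0.
Multiplying each by its prior: 3/13 · 0 = 0, 1/13 · 1/15 = 1/195, 4/13 · 1/10 = 2/65, 4/13 · 1/15 = 4/195, 1/13 · 0 = 0; summing to 11/195.
So P(r = 2 | data) = (1/195) / (11/195) = 1/11.

0.091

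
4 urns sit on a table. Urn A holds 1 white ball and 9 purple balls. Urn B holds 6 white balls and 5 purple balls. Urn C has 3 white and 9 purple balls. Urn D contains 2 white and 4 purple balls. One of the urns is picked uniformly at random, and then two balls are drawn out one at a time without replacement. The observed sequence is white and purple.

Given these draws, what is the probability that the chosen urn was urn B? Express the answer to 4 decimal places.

0.3232

Under each hypothesis, the probability of the observed sequence is: P(data | urn A) = (1/10)(9/9) = 0.1; P(data | urn B) = (6/11)(5/10) = 0.27273; P(data | urn C) = (3/12)(9/11) = 0.20455; P(data | urn D) = (2/6)(4/5) = 0.26667.
Multiplying each by its prior: 1/4 · 0.1 = 0.025, 1/4 · 0.27273 = 0.068182, 1/4 · 0.20455 = 0.051136, 1/4 · 0.26667 = 0.066667; these sum to 0.21098.
By Bayes' rule, P(urn B | data) = (0.068182) / (0.21098) = 0.32316.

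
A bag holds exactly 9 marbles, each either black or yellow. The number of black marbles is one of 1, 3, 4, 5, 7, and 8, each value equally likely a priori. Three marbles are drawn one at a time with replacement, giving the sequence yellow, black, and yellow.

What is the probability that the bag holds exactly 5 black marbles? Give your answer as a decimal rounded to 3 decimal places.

0.206

Under each hypothesis, the probability of the observed sequence is: P(data | r = 1) = (8/9)(1/9)(8/9) = 0.087791; P(data | r = 3) = (6/9)(3/9)(6/9) = 0.14815; P(data | r = 4) = (5/9)(4/9)(5/9) = 0.13717; P(data | r = 5) = (4/9)(5/9)(4/9) = 0.10974; P(data | r = 7) = (2/9)(7/9)(2/9) = 0.038409; P(data | r = 8) = (1/9)(8/9)(1/9) = 0.010974.
Weighting by the prior gives 1/6 · 0.087791 = 0.014632, 1/6 · 0.14815 = 0.024691, 1/6 · 0.13717 = 0.022862, 1/6 · 0.10974 = 0.01829, 1/6 · 0.038409 = 0.0064015, 1/6 · 0.010974 = 0.001829; these sum to 0.088706.
So P(r = 5 | data) = (0.01829) / (0.088706) = 0.20619.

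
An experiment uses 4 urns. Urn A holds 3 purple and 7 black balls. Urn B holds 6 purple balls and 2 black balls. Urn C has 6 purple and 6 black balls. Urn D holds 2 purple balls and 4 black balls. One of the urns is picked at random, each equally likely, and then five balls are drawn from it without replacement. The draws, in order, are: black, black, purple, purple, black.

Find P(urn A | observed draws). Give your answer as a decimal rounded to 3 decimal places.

Under each hypothesis, the probability of the observed sequence is: P(data | urn A) = (7/10)(6/9)(3/8)(2/7)(5/6) = 0.041667; P(data | urn B) = (2/8)(1/7)(6/6)(5/5)(0/4) = 0; P(data | urn C) = (6/12)(5/11)(6/10)(5/9)(4/8) = 0.037879; P(data | urn D) = (4/6)(3/5)(2/4)(1/3)(2/2) = 0.066667.
The prior-weighted likelihoods are 1/4 · 0.041667 = 0.010417, 1/4 · 0 = 0, 1/4 · 0.037879 = 0.0094697, 1/4 · 0.066667 = 0.016667; these sum to 0.036553.
Hence P(urn A | data) = (0.010417) / (0.036553) = 0.28497.

0.285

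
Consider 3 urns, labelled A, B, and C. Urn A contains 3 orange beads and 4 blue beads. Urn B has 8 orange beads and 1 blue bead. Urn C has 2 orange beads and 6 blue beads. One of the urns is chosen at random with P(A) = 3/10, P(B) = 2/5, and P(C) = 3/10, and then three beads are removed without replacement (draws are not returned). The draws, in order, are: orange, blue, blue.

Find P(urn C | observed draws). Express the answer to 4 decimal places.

0.5102

The likelihood of the observed sequence under each hypothesis: P(data | urn A) = (3/7)(4/6)(3/5) = 6/35; P(data | urn B) = (8/9)(1/8)(0/7) = 0; P(data | urn C) = (2/8)(6/7)(5/6) = 5/28.
The prior-weighted likelihoods are 3/10 · 6/35 = 9/175, 2/5 · 0 = 0, 3/10 · 5/28 = 3/56; with total 21/200.
Hence P(urn C | data) = (3/56) / (21/200) = 25/49.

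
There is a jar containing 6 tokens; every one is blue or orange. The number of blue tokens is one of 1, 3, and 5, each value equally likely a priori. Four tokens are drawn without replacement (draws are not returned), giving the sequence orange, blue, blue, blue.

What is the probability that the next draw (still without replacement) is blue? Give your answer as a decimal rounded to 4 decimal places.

0.7692

Compute the likelihood of the observed sequence for each case: P(data | r = 1) = (5/6)(1/5)(0/4) = 0; P(data | r = 3) = (3/6)(3/5)(2/4)(1/3) = 1/20; P(data | r = 5) = (1/6)(5/5)(4/4)(3/3) = 1/6.
Weighting by the prior gives 1/3 · 0 = 0, 1/3 · 1/20 = 1/60, 1/3 · 1/6 = 1/18; these sum to 13/180.
Normalising, the posterior is P(r = 1 | data) = 0, P(r = 3 | data) = 3/13, P(r = 5 | data) = 10/13.
Averaging over the posterior, P(blue next | data) = (0)(3/13) + (1)(10/13) = 10/13.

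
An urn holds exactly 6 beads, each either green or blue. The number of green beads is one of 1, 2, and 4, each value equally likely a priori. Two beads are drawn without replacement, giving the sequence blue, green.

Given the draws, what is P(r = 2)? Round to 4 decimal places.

0.3810

Compute the likelihood of the observed sequence for each case: P(data | r = 1) = (5/6)(1/5) = 1/6; P(data | r = 2) = (4/6)(2/5) = 4/15; P(data | r = 4) = (2/6)(4/5) = 4/15.
The prior-weighted likelihoods are 1/3 · 1/6 = 1/18, 1/3 · 4/15 = 4/45, 1/3 · 4/15 = 4/45; these sum to 7/30.
Therefore the posterior P(r = 2 | data) = (4/45) / (7/30) = 8/21.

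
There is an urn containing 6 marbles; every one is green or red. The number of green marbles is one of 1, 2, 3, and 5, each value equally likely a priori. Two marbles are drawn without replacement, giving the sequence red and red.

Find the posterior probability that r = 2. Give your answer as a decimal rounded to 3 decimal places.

0.316

The likelihood of the observed sequence under each hypothesis: P(data | r = 1) = (5/6)(4/5) = 2/3; P(data | r = 2) = (4/6)(3/5) = 2/5; P(data | r = 3) = (3/6)(2/5) = 1/5; P(data | r = 5) = (1/6)(0/5) = 0.
Weighting by the prior gives 1/4 · 2/3 = 1/6, 1/4 · 2/5 = 1/10, 1/4 · 1/5 = 1/20, 1/4 · 0 = 0; summing to 19/60.
Therefore the posterior P(r = 2 | data) = (1/10) / (19/60) = 6/19.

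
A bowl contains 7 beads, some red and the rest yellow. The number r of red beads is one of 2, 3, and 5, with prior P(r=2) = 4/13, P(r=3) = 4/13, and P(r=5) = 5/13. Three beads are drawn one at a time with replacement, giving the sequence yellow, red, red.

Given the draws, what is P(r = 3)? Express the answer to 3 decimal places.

0.304

The likelihood of the observed sequence under each hypothesis: P(data | r = 2) = (5/7)(2/7)(2/7) = 0.058309; P(data | r = 3) = (4/7)(3/7)(3/7) = 0.10496; P(data | r = 5) = (2/7)(5/7)(5/7) = 0.14577.
Weighting by the prior gives 4/13 · 0.058309 = 0.017941, 4/13 · 0.10496 = 0.032294, 5/13 · 0.14577 = 0.056066; these sum to 0.1063.
Therefore the posterior P(r = 3 | data) = (0.032294) / (0.1063) = 0.3038.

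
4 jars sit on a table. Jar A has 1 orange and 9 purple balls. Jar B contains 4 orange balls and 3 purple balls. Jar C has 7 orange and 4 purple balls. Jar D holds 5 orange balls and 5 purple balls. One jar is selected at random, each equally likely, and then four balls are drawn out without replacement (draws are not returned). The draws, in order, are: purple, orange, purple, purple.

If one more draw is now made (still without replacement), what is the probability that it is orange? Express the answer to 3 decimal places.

Under each hypothesis, the probability of the observed sequence is: P(data | jar A) = (9/10)(1/9)(8/8)(7/7) = 0.1; P(data | jar B) = (3/7)(4/6)(2/5)(1/4) = 0.028571; P(data | jar C) = (4/11)(7/10)(3/9)(2/8) = 0.021212; P(data | jar D) = (5/10)(5/9)(4/8)(3/7) = 0.059524.
The prior-weighted likelihoods are 1/4 · 0.1 = 0.025, 1/4 · 0.028571 = 0.0071429, 1/4 · 0.021212 = 0.005303, 1/4 · 0.059524 = 0.014881; summing to 0.052327.
Normalising, the posterior is P(jar A | data) = 0.47777, P(jar B | data) = 0.1365, P(jar C | data) = 0.10134, P(jar D | data) = 0.28438.
So P(orange next | data) = Σ P(orange next | H) P(H | data) = (0)(0.47777) + (1)(0.1365) + (6/7)(0.10134) + (2/3)(0.28438) = 0.41296.

0.413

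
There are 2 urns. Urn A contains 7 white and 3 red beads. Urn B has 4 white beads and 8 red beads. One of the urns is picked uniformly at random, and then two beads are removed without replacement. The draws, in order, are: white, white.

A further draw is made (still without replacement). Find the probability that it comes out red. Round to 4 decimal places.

The likelihood of the observed sequence under each hypothesis: P(data | urn A) = (7/10)(6/9) = 7/15; P(data | urn B) = (4/12)(3/11) = 1/11.
The prior-weighted likelihoods are 1/2 · 7/15 = 7/30, 1/2 · 1/11 = 1/22; summing to 46/165.
Normalising, the posterior is P(urn A | data) = 77/92, P(urn B | data) = 15/92.
Averaging over the posterior, P(red next | data) = (3/8)(77/92) + (4/5)(15/92) = 327/736.

0.4443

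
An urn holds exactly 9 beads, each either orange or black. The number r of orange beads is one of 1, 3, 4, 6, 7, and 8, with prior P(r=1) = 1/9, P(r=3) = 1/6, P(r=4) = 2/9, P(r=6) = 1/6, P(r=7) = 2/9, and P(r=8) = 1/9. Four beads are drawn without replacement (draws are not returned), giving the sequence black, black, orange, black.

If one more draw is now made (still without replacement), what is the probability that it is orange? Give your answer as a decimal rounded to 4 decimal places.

0.3957

The likelihood of the observed sequence under each hypothesis: P(data | r = 1) = (8/9)(7/8)(1/7)(6/6) = 0.11111; P(data | r = 3) = (6/9)(5/8)(3/7)(4/6) = 0.11905; P(data | r = 4) = (5/9)(4/8)(4/7)(3/6) = 0.079365; P(data | r = 6) = (3/9)(2/8)(6/7)(1/6) = 0.011905; P(data | r = 7) = (2/9)(1/8)(7/7)(0/6) = 0; P(data | r = 8) = (1/9)(0/8) = 0.
Weighting by the prior gives 1/9 · 0.11111 = 0.012346, 1/6 · 0.11905 = 0.019841, 2/9 · 0.079365 = 0.017637, 1/6 · 0.011905 = 0.0019841, 2/9 · 0 = 0, 1/9 · 0 = 0; these sum to 0.051808.
The posterior is then P(r = 1 | data) = 0.2383, P(r = 3 | data) = 0.38298, P(r = 4 | data) = 0.34043, P(r = 6 | data) = 0.038298, P(r = 7 | data) = 0, P(r = 8 | data) = 0.
The predictive probability is P(orange next | data) = (0)(0.2383) + (2/5)(0.38298) + (3/5)(0.34043) + (1)(0.038298) = 0.39574.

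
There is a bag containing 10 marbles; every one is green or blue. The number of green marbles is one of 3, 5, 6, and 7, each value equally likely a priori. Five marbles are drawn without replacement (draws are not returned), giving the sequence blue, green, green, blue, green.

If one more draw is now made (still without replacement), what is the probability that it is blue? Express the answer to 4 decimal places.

0.4335

The likelihood of the observed sequence under each hypothesis: P(data | r = 3) = (7/10)(3/9)(2/8)(6/7)(1/6) = 0.0083333; P(data | r = 5) = (5/10)(5/9)(4/8)(4/7)(3/6) = 0.039683; P(data | r = 6) = (4/10)(6/9)(5/8)(3/7)(4/6) = 0.047619; P(data | r = 7) = (3/10)(7/9)(6/8)(2/7)(5/6) = 0.041667.
The prior-weighted likelihoods are 1/4 · 0.0083333 = 0.0020833, 1/4 · 0.039683 = 0.0099206, 1/4 · 0.047619 = 0.011905, 1/4 · 0.041667 = 0.010417; with total 0.034325.
Dividing through by the total gives posterior P(r = 3 | data) = 0.060694, P(r = 5 | data) = 0.28902, P(r = 6 | data) = 0.34682, P(r = 7 | data) = 0.30347.
So P(blue next | data) = Σ P(blue next | H) P(H | data) = (1)(0.060694) + (3/5)(0.28902) + (2/5)(0.34682) + (1/5)(0.30347) = 0.43353.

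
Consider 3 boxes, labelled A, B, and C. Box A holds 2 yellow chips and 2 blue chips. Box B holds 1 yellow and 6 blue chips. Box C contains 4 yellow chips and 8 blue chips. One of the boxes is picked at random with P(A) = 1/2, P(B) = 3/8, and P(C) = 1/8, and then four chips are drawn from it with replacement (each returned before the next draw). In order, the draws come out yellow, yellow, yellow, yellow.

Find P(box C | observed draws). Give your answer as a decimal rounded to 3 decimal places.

0.047

The likelihood of the observed sequence under each hypothesis: P(data | box A) = (2/4)(2/4)(2/4)(2/4) = 0.0625; P(data | box B) = (1/7)(1/7)(1/7)(1/7) = 0.00041649; P(data | box C) = (4/12)(4/12)(4/12)(4/12) = 0.012346.
Multiplying each by its prior: 1/2 · 0.0625 = 0.03125, 3/8 · 0.00041649 = 0.00015618, 1/8 · 0.012346 = 0.0015432; these sum to 0.032949.
Therefore the posterior P(box C | data) = (0.0015432) / (0.032949) = 0.046836.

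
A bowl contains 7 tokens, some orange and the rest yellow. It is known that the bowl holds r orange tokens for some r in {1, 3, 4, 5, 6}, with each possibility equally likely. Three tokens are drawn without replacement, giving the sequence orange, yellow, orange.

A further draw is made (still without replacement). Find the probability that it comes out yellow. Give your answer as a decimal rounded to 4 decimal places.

0.3538

For each hypothesis, P(data | H) works out to: P(data | r = 1) = (1/7)(6/6)(0/5) = 0; P(data | r = 3) = (3/7)(4/6)(2/5) = 4/35; P(data | r = 4) = (4/7)(3/6)(3/5) = 6/35; P(data | r = 5) = (5/7)(2/6)(4/5) = 4/21; P(data | r = 6) = (6/7)(1/6)(5/5) = 1/7.
Multiplying each by its prior: 1/5 · 0 = 0, 1/5 · 4/35 = 4/175, 1/5 · 6/35 = 6/175, 1/5 · 4/21 = 4/105, 1/5 · 1/7 = 1/35; with total 13/105.
The posterior is then P(r = 1 | data) = 0, P(r = 3 | data) = 12/65, P(r = 4 | data) = 18/65, P(r = 5 | data) = 4/13, P(r = 6 | data) = 3/13.
The predictive probability is P(yellow next | data) = (3/4)(12/65) + (1/2)(18/65) + (1/4)(4/13) + (0)(3/13) = 23/65.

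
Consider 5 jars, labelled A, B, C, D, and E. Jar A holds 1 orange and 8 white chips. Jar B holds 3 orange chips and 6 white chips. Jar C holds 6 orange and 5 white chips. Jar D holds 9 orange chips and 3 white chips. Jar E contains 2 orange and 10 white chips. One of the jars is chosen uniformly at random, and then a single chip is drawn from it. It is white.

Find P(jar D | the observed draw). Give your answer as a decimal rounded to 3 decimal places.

0.081

For each hypothesis, P(data | H) works out to: P(data | jar A) = (8/9) = 8/9; P(data | jar B) = (6/9) = 2/3; P(data | jar C) = (5/11) = 5/11; P(data | jar D) = (3/12) = 1/4; P(data | jar E) = (10/12) = 5/6.
The prior-weighted likelihoods are 1/5 · 8/9 = 8/45, 1/5 · 2/3 = 2/15, 1/5 · 5/11 = 1/11, 1/5 · 1/4 = 1/20, 1/5 · 5/6 = 1/6; these sum to 245/396.
So P(jar D | data) = (1/20) / (245/396) = 99/1225.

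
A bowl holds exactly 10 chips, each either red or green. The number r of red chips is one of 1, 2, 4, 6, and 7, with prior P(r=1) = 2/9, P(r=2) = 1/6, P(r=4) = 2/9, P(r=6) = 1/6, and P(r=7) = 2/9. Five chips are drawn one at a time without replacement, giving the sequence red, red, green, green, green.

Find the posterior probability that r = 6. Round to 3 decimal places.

Compute the likelihood of the observed sequence for each case: P(data | r = 1) = (1/10)(0/9) = 0; P(data | r = 2) = (2/10)(1/9)(8/8)(7/7)(6/6) = 1/45; P(data | r = 4) = (4/10)(3/9)(6/8)(5/7)(4/6) = 1/21; P(data | r = 6) = (6/10)(5/9)(4/8)(3/7)(2/6) = 1/42; P(data | r = 7) = (7/10)(6/9)(3/8)(2/7)(1/6) = 1/120.
The prior-weighted likelihoods are 2/9 · 0 = 0, 1/6 · 1/45 = 1/270, 2/9 · 1/21 = 2/189, 1/6 · 1/42 = 1/252, 2/9 · 1/120 = 1/540; these sum to 19/945.
Therefore the posterior P(r = 6 | data) = (1/252) / (19/945) = 15/76.

0.197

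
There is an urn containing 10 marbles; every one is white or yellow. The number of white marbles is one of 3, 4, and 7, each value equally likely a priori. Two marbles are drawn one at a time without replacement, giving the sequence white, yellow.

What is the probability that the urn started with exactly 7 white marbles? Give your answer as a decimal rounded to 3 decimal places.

Under each hypothesis, the probability of the observed sequence is: P(data | r = 3) = (3/10)(7/9) = 7/30; P(data | r = 4) = (4/10)(6/9) = 4/15; P(data | r = 7) = (7/10)(3/9) = 7/30.
The prior-weighted likelihoods are 1/3 · 7/30 = 7/90, 1/3 · 4/15 = 4/45, 1/3 · 7/30 = 7/90; summing to 11/45.
So P(r = 7 | data) = (7/90) / (11/45) = 7/22.

0.318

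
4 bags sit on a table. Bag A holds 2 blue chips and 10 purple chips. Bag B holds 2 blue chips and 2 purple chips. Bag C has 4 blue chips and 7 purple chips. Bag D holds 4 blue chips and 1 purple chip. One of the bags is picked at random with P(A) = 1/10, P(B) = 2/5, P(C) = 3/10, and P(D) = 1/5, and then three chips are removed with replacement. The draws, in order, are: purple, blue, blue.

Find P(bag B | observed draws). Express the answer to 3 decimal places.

Compute the likelihood of the observed sequence for each case: P(data | bag A) = (10/12)(2/12)(2/12) = 0.023148; P(data | bag B) = (2/4)(2/4)(2/4) = 0.125; P(data | bag C) = (7/11)(4/11)(4/11) = 0.084147; P(data | bag D) = (1/5)(4/5)(4/5) = 0.128.
The prior-weighted likelihoods are 1/10 · 0.023148 = 0.0023148, 2/5 · 0.125 = 0.05, 3/10 · 0.084147 = 0.025244, 1/5 · 0.128 = 0.0256; summing to 0.10316.
Therefore the posterior P(bag B | data) = (0.05) / (0.10316) = 0.48469.

0.485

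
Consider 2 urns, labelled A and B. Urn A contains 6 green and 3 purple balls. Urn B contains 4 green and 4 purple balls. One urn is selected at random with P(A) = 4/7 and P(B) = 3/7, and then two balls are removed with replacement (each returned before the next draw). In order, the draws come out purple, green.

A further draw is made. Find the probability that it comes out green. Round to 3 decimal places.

0.590

For each hypothesis, P(data | H) works out to: P(data | urn A) = (3/9)(6/9) = 2/9; P(data | urn B) = (4/8)(4/8) = 1/4.
The prior-weighted likelihoods are 4/7 · 2/9 = 8/63, 3/7 · 1/4 = 3/28; these sum to 59/252.
Dividing through by the total gives posterior P(urn A | data) = 32/59, P(urn B | data) = 27/59.
The predictive probability is P(green next | data) = (2/3)(32/59) + (1/2)(27/59) = 209/354.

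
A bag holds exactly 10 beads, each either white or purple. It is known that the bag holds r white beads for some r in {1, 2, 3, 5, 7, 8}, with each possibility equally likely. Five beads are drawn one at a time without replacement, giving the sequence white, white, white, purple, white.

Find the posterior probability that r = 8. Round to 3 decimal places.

Compute the likelihood of the observed sequence for each case: P(data | r = 1) = (1/10)(0/9) = 0; P(data | r = 2) = (2/10)(1/9)(0/8) = 0; P(data | r = 3) = (3/10)(2/9)(1/8)(7/7)(0/6) = 0; P(data | r = 5) = (5/10)(4/9)(3/8)(5/7)(2/6) = 0.019841; P(data | r = 7) = (7/10)(6/9)(5/8)(3/7)(4/6) = 0.083333; P(data | r = 8) = (8/10)(7/9)(6/8)(2/7)(5/6) = 0.11111.
The prior-weighted likelihoods are 1/6 · 0 = 0, 1/6 · 0 = 0, 1/6 · 0 = 0, 1/6 · 0.019841 = 0.0033069, 1/6 · 0.083333 = 0.013889, 1/6 · 0.11111 = 0.018519; summing to 0.035714.
So P(r = 8 | data) = (0.018519) / (0.035714) = 0.51852.

0.519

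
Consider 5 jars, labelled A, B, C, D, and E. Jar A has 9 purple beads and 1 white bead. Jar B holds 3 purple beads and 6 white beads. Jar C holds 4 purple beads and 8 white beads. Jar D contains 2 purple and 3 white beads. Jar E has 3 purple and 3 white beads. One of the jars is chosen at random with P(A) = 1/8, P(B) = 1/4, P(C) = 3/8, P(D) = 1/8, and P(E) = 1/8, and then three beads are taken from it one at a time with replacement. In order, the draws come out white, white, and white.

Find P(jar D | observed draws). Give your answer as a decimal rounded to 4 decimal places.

For each hypothesis, P(data | H) works out to: P(data | jar A) = (1/10)(1/10)(1/10) = 0.001; P(data | jar B) = (6/9)(6/9)(6/9) = 0.2963; P(data | jar C) = (8/12)(8/12)(8/12) = 0.2963; P(data | jar D) = (3/5)(3/5)(3/5) = 0.216; P(data | jar E) = (3/6)(3/6)(3/6) = 0.125.
Multiplying each by its prior: 1/8 · 0.001 = 0.000125, 1/4 · 0.2963 = 0.074074, 3/8 · 0.2963 = 0.11111, 1/8 · 0.216 = 0.027, 1/8 · 0.125 = 0.015625; with total 0.22794.
By Bayes' rule, P(jar D | data) = (0.027) / (0.22794) = 0.11845.

0.1185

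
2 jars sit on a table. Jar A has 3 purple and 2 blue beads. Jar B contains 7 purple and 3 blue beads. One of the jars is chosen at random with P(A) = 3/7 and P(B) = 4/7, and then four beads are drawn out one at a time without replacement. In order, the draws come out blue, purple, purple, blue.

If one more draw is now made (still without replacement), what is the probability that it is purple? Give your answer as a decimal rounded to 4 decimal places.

0.9333

Under each hypothesis, the probability of the observed sequence is: P(data | jar A) = (2/5)(3/4)(2/3)(1/2) = 1/10; P(data | jar B) = (3/10)(7/9)(6/8)(2/7) = 1/20.
Multiplying each by its prior: 3/7 · 1/10 = 3/70, 4/7 · 1/20 = 1/35; summing to 1/14.
Normalising, the posterior is P(jar A | data) = 3/5, P(jar B | data) = 2/5.
The predictive probability is P(purple next | data) = (1)(3/5) + (5/6)(2/5) = 14/15.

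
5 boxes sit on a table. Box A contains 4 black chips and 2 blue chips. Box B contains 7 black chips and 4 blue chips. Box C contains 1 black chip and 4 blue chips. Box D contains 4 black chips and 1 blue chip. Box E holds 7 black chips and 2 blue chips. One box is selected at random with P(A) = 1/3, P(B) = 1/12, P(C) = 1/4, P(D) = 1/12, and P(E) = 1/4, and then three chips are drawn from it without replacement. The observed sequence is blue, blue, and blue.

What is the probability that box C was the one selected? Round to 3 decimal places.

0.980

The likelihood of the observed sequence under each hypothesis: P(data | box A) = (2/6)(1/5)(0/4) = 0; P(data | box B) = (4/11)(3/10)(2/9) = 4/165; P(data | box C) = (4/5)(3/4)(2/3) = 2/5; P(data | box D) = (1/5)(0/4) = 0; P(data | box E) = (2/9)(1/8)(0/7) = 0.
Weighting by the prior gives 1/3 · 0 = 0, 1/12 · 4/165 = 1/495, 1/4 · 2/5 = 1/10, 1/12 · 0 = 0, 1/4 · 0 = 0; summing to 101/990.
Hence P(box C | data) = (1/10) / (101/990) = 99/101.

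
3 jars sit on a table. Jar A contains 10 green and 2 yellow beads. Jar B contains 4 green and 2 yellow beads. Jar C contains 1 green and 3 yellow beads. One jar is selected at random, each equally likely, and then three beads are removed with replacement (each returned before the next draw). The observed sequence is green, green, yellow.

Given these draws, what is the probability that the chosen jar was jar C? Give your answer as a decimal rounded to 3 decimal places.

The likelihood of the observed sequence under each hypothesis: P(data | jar A) = (10/12)(10/12)(2/12) = 0.11574; P(data | jar B) = (4/6)(4/6)(2/6) = 0.14815; P(data | jar C) = (1/4)(1/4)(3/4) = 0.046875.
Multiplying each by its prior: 1/3 · 0.11574 = 0.03858, 1/3 · 0.14815 = 0.049383, 1/3 · 0.046875 = 0.015625; these sum to 0.10359.
By Bayes' rule, P(jar C | data) = (0.015625) / (0.10359) = 0.15084.

0.151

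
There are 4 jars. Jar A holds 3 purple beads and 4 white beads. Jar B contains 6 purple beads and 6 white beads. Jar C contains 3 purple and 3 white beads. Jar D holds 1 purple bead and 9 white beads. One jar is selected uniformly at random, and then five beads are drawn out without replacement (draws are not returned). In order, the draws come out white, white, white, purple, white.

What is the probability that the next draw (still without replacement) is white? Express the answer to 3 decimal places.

Compute the likelihood of the observed sequence for each case: P(data | jar A) = (4/7)(3/6)(2/5)(3/4)(1/3) = 0.028571; P(data | jar B) = (6/12)(5/11)(4/10)(6/9)(3/8) = 0.022727; P(data | jar C) = (3/6)(2/5)(1/4)(3/3)(0/2) = 0; P(data | jar D) = (9/10)(8/9)(7/8)(1/7)(6/6) = 0.1.
Multiplying each by its prior: 1/4 · 0.028571 = 0.0071429, 1/4 · 0.022727 = 0.0056818, 1/4 · 0 = 0, 1/4 · 0.1 = 0.025; these sum to 0.037825.
The posterior is then P(jar A | data) = 0.18884, P(jar B | data) = 0.15021, P(jar C | data) = 0, P(jar D | data) = 0.66094.
Averaging over the posterior, P(white next | data) = (0)(0.18884) + (2/7)(0.15021) + (1)(0.66094) = 0.70386.

0.704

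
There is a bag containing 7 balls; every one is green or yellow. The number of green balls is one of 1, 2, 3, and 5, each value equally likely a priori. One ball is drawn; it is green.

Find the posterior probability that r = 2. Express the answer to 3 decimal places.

0.182

For each hypothesis, P(data | H) works out to: P(data | r = 1) = (1/7) = 1/7; P(data | r = 2) = (2/7) = 2/7; P(data | r = 3) = (3/7) = 3/7; P(data | r = 5) = (5/7) = 5/7.
Weighting by the prior gives 1/4 · 1/7 = 1/28, 1/4 · 2/7 = 1/14, 1/4 · 3/7 = 3/28, 1/4 · 5/7 = 5/28; with total 11/28.
Therefore the posterior P(r = 2 | data) = (1/14) / (11/28) = 2/11.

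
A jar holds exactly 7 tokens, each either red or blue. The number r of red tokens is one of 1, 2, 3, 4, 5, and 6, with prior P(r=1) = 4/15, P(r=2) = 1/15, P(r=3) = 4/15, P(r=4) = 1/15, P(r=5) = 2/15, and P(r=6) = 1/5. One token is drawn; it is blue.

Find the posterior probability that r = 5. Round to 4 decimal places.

0.0727

For each hypothesis, P(data | H) works out to: P(data | r = 1) = (6/7) = 6/7; P(data | r = 2) = (5/7) = 5/7; P(data | r = 3) = (4/7) = 4/7; P(data | r = 4) = (3/7) = 3/7; P(data | r = 5) = (2/7) = 2/7; P(data | r = 6) = (1/7) = 1/7.
The prior-weighted likelihoods are 4/15 · 6/7 = 8/35, 1/15 · 5/7 = 1/21, 4/15 · 4/7 = 16/105, 1/15 · 3/7 = 1/35, 2/15 · 2/7 = 4/105, 1/5 · 1/7 = 1/35; these sum to 11/21.
Therefore the posterior P(r = 5 | data) = (4/105) / (11/21) = 4/55.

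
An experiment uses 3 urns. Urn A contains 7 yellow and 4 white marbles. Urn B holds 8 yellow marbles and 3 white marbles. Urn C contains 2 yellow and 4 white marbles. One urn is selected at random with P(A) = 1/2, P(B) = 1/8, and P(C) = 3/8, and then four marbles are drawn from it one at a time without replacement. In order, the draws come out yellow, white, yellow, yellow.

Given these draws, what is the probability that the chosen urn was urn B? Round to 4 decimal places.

For each hypothesis, P(data | H) works out to: P(data | urn A) = (7/11)(4/10)(6/9)(5/8) = 0.10606; P(data | urn B) = (8/11)(3/10)(7/9)(6/8) = 0.12727; P(data | urn C) = (2/6)(4/5)(1/4)(0/3) = 0.
Weighting by the prior gives 1/2 · 0.10606 = 0.05303, 1/8 · 0.12727 = 0.015909, 3/8 · 0 = 0; these sum to 0.068939.
Therefore the posterior P(urn B | data) = (0.015909) / (0.068939) = 0.23077.

0.2308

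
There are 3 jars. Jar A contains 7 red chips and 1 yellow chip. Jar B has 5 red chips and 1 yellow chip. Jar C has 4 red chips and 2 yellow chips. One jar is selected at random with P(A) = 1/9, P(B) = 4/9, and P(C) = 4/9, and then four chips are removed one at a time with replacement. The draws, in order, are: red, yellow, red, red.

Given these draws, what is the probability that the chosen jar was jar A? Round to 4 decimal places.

0.0969

Under each hypothesis, the probability of the observed sequence is: P(data | jar A) = (7/8)(1/8)(7/8)(7/8) = 0.08374; P(data | jar B) = (5/6)(1/6)(5/6)(5/6) = 0.096451; P(data | jar C) = (4/6)(2/6)(4/6)(4/6) = 0.098765.
Multiplying each by its prior: 1/9 · 0.08374 = 0.0093045, 4/9 · 0.096451 = 0.042867, 4/9 · 0.098765 = 0.043896; summing to 0.096067.
So P(jar A | data) = (0.0093045) / (0.096067) = 0.096854.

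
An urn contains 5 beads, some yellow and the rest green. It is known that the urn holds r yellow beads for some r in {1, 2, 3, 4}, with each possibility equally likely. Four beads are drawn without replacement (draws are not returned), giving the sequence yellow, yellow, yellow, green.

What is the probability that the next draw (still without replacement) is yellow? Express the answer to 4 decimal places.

Compute the likelihood of the observed sequence for each case: P(data | r = 1) = (1/5)(0/4) = 0; P(data | r = 2) = (2/5)(1/4)(0/3) = 0; P(data | r = 3) = (3/5)(2/4)(1/3)(2/2) = 1/10; P(data | r = 4) = (4/5)(3/4)(2/3)(1/2) = 1/5.
Multiplying each by its prior: 1/4 · 0 = 0, 1/4 · 0 = 0, 1/4 · 1/10 = 1/40, 1/4 · 1/5 = 1/20; these sum to 3/40.
Normalising, the posterior is P(r = 1 | data) = 0, P(r = 2 | data) = 0, P(r = 3 | data) = 1/3, P(r = 4 | data) = 2/3.
Averaging over the posterior, P(yellow next | data) = (0)(1/3) + (1)(2/3) = 2/3.

0.6667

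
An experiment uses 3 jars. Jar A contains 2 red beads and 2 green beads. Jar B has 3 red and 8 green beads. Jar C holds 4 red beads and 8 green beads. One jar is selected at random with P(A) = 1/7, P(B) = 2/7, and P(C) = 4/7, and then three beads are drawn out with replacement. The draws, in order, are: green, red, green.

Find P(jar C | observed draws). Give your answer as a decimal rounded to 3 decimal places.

Under each hypothesis, the probability of the observed sequence is: P(data | jar A) = (2/4)(2/4)(2/4) = 0.125; P(data | jar B) = (8/11)(3/11)(8/11) = 0.14425; P(data | jar C) = (8/12)(4/12)(8/12) = 0.14815.
Multiplying each by its prior: 1/7 · 0.125 = 0.017857, 2/7 · 0.14425 = 0.041215, 4/7 · 0.14815 = 0.084656; summing to 0.14373.
So P(jar C | data) = (0.084656) / (0.14373) = 0.589.

0.589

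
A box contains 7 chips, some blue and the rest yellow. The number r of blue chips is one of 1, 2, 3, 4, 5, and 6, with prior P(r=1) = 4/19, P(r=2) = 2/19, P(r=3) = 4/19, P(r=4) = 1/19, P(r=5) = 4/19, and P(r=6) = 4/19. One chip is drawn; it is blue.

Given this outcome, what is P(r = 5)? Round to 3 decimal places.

Compute the likelihood of this draw for each case: P(data | r = 1) = (1/7) = 1/7; P(data | r = 2) = (2/7) = 2/7; P(data | r = 3) = (3/7) = 3/7; P(data | r = 4) = (4/7) = 4/7; P(data | r = 5) = (5/7) = 5/7; P(data | r = 6) = (6/7) = 6/7.
Weighting by the prior gives 4/19 · 1/7 = 4/133, 2/19 · 2/7 = 4/133, 4/19 · 3/7 = 12/133, 1/19 · 4/7 = 4/133, 4/19 · 5/7 = 20/133, 4/19 · 6/7 = 24/133; these sum to 68/133.
So P(r = 5 | data) = (20/133) / (68/133) = 5/17.

0.294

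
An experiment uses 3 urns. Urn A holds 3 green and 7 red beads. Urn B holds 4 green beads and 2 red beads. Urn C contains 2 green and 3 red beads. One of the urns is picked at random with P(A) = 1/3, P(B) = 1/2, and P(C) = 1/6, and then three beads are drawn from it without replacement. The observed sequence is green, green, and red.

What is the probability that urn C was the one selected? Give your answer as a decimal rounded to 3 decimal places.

For each hypothesis, P(data | H) works out to: P(data | urn A) = (3/10)(2/9)(7/8) = 7/120; P(data | urn B) = (4/6)(3/5)(2/4) = 1/5; P(data | urn C) = (2/5)(1/4)(3/3) = 1/10.
Weighting by the prior gives 1/3 · 7/120 = 7/360, 1/2 · 1/5 = 1/10, 1/6 · 1/10 = 1/60; with total 49/360.
Hence P(urn C | data) = (1/60) / (49/360) = 6/49.

0.122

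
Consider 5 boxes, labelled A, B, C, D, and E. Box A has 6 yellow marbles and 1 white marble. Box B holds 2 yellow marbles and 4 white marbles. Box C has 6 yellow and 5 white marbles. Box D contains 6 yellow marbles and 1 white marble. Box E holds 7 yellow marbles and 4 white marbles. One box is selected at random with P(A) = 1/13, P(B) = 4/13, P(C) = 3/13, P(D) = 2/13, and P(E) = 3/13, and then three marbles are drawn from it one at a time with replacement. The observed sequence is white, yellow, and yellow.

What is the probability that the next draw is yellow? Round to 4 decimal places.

0.5972

For each hypothesis, P(data | H) works out to: P(data | box A) = (1/7)(6/7)(6/7) = 0.10496; P(data | box B) = (4/6)(2/6)(2/6) = 0.074074; P(data | box C) = (5/11)(6/11)(6/11) = 0.13524; P(data | box D) = (1/7)(6/7)(6/7) = 0.10496; P(data | box E) = (4/11)(7/11)(7/11) = 0.14726.
Weighting by the prior gives 1/13 · 0.10496 = 0.0080736, 4/13 · 0.074074 = 0.022792, 3/13 · 0.13524 = 0.031208, 2/13 · 0.10496 = 0.016147, 3/13 · 0.14726 = 0.033983; summing to 0.1122.
Dividing through by the total gives posterior P(box A | data) = 0.071954, P(box B | data) = 0.20313, P(box C | data) = 0.27814, P(box D | data) = 0.14391, P(box E | data) = 0.30286.
The predictive probability is P(yellow next | data) = (6/7)(0.071954) + (1/3)(0.20313) + (6/11)(0.27814) + (6/7)(0.14391) + (7/11)(0.30286) = 0.59718.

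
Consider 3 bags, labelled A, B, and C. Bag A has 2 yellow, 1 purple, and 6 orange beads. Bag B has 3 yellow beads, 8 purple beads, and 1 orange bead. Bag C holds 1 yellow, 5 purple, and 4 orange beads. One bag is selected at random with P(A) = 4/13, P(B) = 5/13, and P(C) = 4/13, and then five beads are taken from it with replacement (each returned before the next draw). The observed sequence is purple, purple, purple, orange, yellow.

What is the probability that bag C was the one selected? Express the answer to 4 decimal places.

0.3870

For each hypothesis, P(data | H) works out to: P(data | bag A) = (1/9)(1/9)(1/9)(6/9)(2/9) = 0.00020322; P(data | bag B) = (8/12)(8/12)(8/12)(1/12)(3/12) = 0.0061728; P(data | bag C) = (5/10)(5/10)(5/10)(4/10)(1/10) = 0.005.
The prior-weighted likelihoods are 4/13 · 0.00020322 = 6.253e-05, 5/13 · 0.0061728 = 0.0023742, 4/13 · 0.005 = 0.0015385; with total 0.0039752.
Hence P(bag C | data) = (0.0015385) / (0.0039752) = 0.38702.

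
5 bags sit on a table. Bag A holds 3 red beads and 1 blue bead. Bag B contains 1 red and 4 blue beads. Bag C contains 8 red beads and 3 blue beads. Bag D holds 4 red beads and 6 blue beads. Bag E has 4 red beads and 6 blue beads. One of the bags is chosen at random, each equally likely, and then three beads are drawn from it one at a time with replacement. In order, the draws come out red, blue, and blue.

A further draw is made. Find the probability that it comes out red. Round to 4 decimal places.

0.4165

The likelihood of the observed sequence under each hypothesis: P(data | bag A) = (3/4)(1/4)(1/4) = 0.046875; P(data | bag B) = (1/5)(4/5)(4/5) = 0.128; P(data | bag C) = (8/11)(3/11)(3/11) = 0.054095; P(data | bag D) = (4/10)(6/10)(6/10) = 0.144; P(data | bag E) = (4/10)(6/10)(6/10) = 0.144.
Multiplying each by its prior: 1/5 · 0.046875 = 0.009375, 1/5 · 0.128 = 0.0256, 1/5 · 0.054095 = 0.010819, 1/5 · 0.144 = 0.0288, 1/5 · 0.144 = 0.0288; with total 0.10339.
The posterior is then P(bag A | data) = 0.090673, P(bag B | data) = 0.2476, P(bag C | data) = 0.10464, P(bag D | data) = 0.27855, P(bag E | data) = 0.27855.
The predictive probability is P(red next | data) = (3/4)(0.090673) + (1/5)(0.2476) + (8/11)(0.10464) + (2/5)(0.27855) + (2/5)(0.27855) = 0.41646.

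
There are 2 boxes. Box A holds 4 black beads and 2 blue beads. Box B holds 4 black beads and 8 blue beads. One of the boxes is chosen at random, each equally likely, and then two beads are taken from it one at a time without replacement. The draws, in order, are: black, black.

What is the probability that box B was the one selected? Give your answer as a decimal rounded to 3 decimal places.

0.185

The likelihood of the observed sequence under each hypothesis: P(data | box A) = (4/6)(3/5) = 2/5; P(data | box B) = (4/12)(3/11) = 1/11.
Weighting by the prior gives 1/2 · 2/5 = 1/5, 1/2 · 1/11 = 1/22; these sum to 27/110.
By Bayes' rule, P(box B | data) = (1/22) / (27/110) = 5/27.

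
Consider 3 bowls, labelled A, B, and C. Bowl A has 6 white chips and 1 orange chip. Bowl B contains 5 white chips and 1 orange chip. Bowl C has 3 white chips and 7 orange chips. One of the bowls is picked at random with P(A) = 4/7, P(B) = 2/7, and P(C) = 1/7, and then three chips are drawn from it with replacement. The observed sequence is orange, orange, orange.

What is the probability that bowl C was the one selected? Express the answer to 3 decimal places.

0.943

For each hypothesis, P(data | H) works out to: P(data | bowl A) = (1/7)(1/7)(1/7) = 0.0029155; P(data | bowl B) = (1/6)(1/6)(1/6) = 0.0046296; P(data | bowl C) = (7/10)(7/10)(7/10) = 0.343.
Multiplying each by its prior: 4/7 · 0.0029155 = 0.001666, 2/7 · 0.0046296 = 0.0013228, 1/7 · 0.343 = 0.049; these sum to 0.051989.
Therefore the posterior P(bowl C | data) = (0.049) / (0.051989) = 0.94251.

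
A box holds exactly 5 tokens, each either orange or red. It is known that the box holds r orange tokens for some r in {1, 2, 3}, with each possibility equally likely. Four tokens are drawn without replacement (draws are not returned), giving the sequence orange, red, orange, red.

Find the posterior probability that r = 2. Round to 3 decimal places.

The likelihood of the observed sequence under each hypothesis: P(data | r = 1) = (1/5)(4/4)(0/3) = 0; P(data | r = 2) = (2/5)(3/4)(1/3)(2/2) = 1/10; P(data | r = 3) = (3/5)(2/4)(2/3)(1/2) = 1/10.
Multiplying each by its prior: 1/3 · 0 = 0, 1/3 · 1/10 = 1/30, 1/3 · 1/10 = 1/30; summing to 1/15.
By Bayes' rule, P(r = 2 | data) = (1/30) / (1/15) = 1/2.

0.500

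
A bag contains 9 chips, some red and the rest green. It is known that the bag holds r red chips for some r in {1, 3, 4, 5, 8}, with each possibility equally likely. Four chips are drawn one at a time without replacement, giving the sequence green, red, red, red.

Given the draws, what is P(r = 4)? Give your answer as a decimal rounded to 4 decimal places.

0.1639

The likelihood of the observed sequence under each hypothesis: P(data | r = 1) = (8/9)(1/8)(0/7) = 0; P(data | r = 3) = (6/9)(3/8)(2/7)(1/6) = 0.011905; P(data | r = 4) = (5/9)(4/8)(3/7)(2/6) = 0.039683; P(data | r = 5) = (4/9)(5/8)(4/7)(3/6) = 0.079365; P(data | r = 8) = (1/9)(8/8)(7/7)(6/6) = 0.11111.
Multiplying each by its prior: 1/5 · 0 = 0, 1/5 · 0.011905 = 0.002381, 1/5 · 0.039683 = 0.0079365, 1/5 · 0.079365 = 0.015873, 1/5 · 0.11111 = 0.022222; with total 0.048413.
Therefore the posterior P(r = 4 | data) = (0.0079365) / (0.048413) = 0.16393.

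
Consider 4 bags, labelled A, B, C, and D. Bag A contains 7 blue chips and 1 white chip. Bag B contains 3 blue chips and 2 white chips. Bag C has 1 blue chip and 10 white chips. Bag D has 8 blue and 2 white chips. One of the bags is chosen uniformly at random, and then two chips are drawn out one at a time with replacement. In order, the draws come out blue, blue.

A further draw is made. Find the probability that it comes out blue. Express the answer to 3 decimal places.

For each hypothesis, P(data | H) works out to: P(data | bag A) = (7/8)(7/8) = 0.76562; P(data | bag B) = (3/5)(3/5) = 0.36; P(data | bag C) = (1/11)(1/11) = 0.0082645; P(data | bag D) = (8/10)(8/10) = 0.64.
Multiplying each by its prior: 1/4 · 0.76562 = 0.19141, 1/4 · 0.36 = 0.09, 1/4 · 0.0082645 = 0.0020661, 1/4 · 0.64 = 0.16; these sum to 0.44347.
The posterior is then P(bag A | data) = 0.43161, P(bag B | data) = 0.20294, P(bag C | data) = 0.004659, P(bag D | data) = 0.36079.
The predictive probability is P(blue next | data) = (7/8)(0.43161) + (3/5)(0.20294) + (1/11)(0.004659) + (4/5)(0.36079) = 0.78848.

0.788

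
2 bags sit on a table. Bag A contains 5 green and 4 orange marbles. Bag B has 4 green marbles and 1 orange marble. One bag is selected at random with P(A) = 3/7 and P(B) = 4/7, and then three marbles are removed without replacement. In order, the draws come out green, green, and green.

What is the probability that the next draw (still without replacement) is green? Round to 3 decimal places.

Compute the likelihood of the observed sequence for each case: P(data | bag A) = (5/9)(4/8)(3/7) = 5/42; P(data | bag B) = (4/5)(3/4)(2/3) = 2/5.
The prior-weighted likelihoods are 3/7 · 5/42 = 5/98, 4/7 · 2/5 = 8/35; these sum to 137/490.
Dividing through by the total gives posterior P(bag A | data) = 25/137, P(bag B | data) = 112/137.
The predictive probability is P(green next | data) = (1/3)(25/137) + (1/2)(112/137) = 193/411.

0.470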